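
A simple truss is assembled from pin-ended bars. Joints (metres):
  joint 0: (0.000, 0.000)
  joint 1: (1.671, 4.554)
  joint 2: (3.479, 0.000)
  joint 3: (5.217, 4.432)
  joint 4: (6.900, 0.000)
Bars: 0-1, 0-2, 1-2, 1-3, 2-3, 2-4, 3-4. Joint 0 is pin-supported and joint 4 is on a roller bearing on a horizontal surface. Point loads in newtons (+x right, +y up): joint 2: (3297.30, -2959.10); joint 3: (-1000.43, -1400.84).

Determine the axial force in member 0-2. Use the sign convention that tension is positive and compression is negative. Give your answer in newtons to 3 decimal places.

3196.359

N=5 nodes, M=7 members, R=3 reactions → 2N=10, M+R=10
member 0 (0-1): L=4.8509, (cx,cy)=(0.3445,0.9388)
member 1 (0-2): L=3.4790, (cx,cy)=(1.0000,0.0000)
member 2 (1-2): L=4.8998, (cx,cy)=(0.3690,-0.9294)
member 3 (1-3): L=3.5481, (cx,cy)=(0.9994,-0.0344)
member 4 (2-3): L=4.7606, (cx,cy)=(0.3651,0.9310)
member 5 (2-4): L=3.4210, (cx,cy)=(1.0000,0.0000)
member 6 (3-4): L=4.7408, (cx,cy)=(0.3550,-0.9349)
solve A·x = −loads:
  F[0-1] = -2611.2068 N (compression)
  F[0-2] = +3196.3595 N (tension)
  F[1-2] = +2707.8023 N (tension)
  F[1-3] = -1899.7829 N (compression)
  F[2-3] = +475.1844 N (tension)
  F[2-4] = +724.7489 N (tension)
  F[3-4] = -2041.5237 N (compression)
  Rx@0 = -2296.8700 N
  Ry@0 = +2451.3914 N
  Ry@4 = +1908.5486 N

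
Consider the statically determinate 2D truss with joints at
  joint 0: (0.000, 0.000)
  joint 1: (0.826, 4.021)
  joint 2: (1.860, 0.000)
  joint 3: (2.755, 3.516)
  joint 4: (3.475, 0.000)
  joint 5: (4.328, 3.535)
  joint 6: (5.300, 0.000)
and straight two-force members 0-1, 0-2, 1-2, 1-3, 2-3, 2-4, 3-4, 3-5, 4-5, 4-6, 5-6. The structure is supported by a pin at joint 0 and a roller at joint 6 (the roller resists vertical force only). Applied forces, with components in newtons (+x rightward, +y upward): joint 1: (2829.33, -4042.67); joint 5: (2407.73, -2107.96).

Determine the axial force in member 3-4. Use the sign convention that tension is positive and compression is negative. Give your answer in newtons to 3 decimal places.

-4081.745

N=7 nodes, M=11 members, R=3 reactions → 2N=14, M+R=14
member 0 (0-1): L=4.1050, (cx,cy)=(0.2012,0.9795)
member 1 (0-2): L=1.8600, (cx,cy)=(1.0000,0.0000)
member 2 (1-2): L=4.1518, (cx,cy)=(0.2490,-0.9685)
member 3 (1-3): L=1.9940, (cx,cy)=(0.9674,-0.2533)
member 4 (2-3): L=3.6281, (cx,cy)=(0.2467,0.9691)
member 5 (2-4): L=1.6150, (cx,cy)=(1.0000,0.0000)
member 6 (3-4): L=3.5890, (cx,cy)=(0.2006,-0.9797)
member 7 (3-5): L=1.5731, (cx,cy)=(0.9999,0.0121)
member 8 (4-5): L=3.6365, (cx,cy)=(0.2346,0.9721)
member 9 (4-6): L=1.8250, (cx,cy)=(1.0000,0.0000)
member 10 (5-6): L=3.6662, (cx,cy)=(0.2651,-0.9642)
solve A·x = −loads:
  F[0-1] = -47.7274 N (compression)
  F[0-2] = +5246.6637 N (tension)
  F[1-2] = -3600.9432 N (compression)
  F[1-3] = -2007.5778 N (compression)
  F[2-3] = +3598.6962 N (tension)
  F[2-4] = +3462.1171 N (tension)
  F[3-4] = -4081.7450 N (compression)
  F[3-5] = -235.5448 N (compression)
  F[4-5] = +4113.5333 N (tension)
  F[4-6] = +1678.3508 N (tension)
  F[5-6] = -6330.4185 N (compression)
  Rx@0 = -5237.0600 N
  Ry@0 = +46.7512 N
  Ry@6 = +6103.8788 N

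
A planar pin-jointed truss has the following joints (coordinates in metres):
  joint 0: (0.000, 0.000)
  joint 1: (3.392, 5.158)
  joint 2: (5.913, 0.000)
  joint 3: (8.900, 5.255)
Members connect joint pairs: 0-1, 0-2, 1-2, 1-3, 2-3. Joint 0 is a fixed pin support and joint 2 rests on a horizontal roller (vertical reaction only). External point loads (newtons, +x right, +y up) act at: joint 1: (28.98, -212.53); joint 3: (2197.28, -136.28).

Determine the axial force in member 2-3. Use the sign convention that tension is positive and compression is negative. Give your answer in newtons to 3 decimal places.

-203.302

N=4 nodes, M=5 members, R=3 reactions → 2N=8, M+R=8
member 0 (0-1): L=6.1734, (cx,cy)=(0.5495,0.8355)
member 1 (0-2): L=5.9130, (cx,cy)=(1.0000,0.0000)
member 2 (1-2): L=5.7411, (cx,cy)=(0.4391,-0.8984)
member 3 (1-3): L=5.5089, (cx,cy)=(0.9998,0.0176)
member 4 (2-3): L=6.0446, (cx,cy)=(0.4942,0.8694)
solve A·x = −loads:
  F[0-1] = +2341.3808 N (tension)
  F[0-2] = +939.7747 N (tension)
  F[1-2] = -2368.9524 N (compression)
  F[1-3] = +2298.1001 N (tension)
  F[2-3] = -203.3022 N (compression)
  Rx@0 = -2226.2600 N
  Ry@0 = -1956.2769 N
  Ry@2 = +2305.0869 N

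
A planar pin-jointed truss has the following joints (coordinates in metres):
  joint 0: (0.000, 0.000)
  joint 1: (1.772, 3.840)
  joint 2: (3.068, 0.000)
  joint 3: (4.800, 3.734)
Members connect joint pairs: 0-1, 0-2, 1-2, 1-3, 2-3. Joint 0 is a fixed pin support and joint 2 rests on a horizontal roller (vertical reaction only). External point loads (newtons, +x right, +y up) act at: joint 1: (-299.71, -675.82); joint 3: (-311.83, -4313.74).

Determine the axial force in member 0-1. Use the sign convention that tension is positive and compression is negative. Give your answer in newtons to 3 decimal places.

N=4 nodes, M=5 members, R=3 reactions → 2N=8, M+R=8
member 0 (0-1): L=4.2291, (cx,cy)=(0.4190,0.9080)
member 1 (0-2): L=3.0680, (cx,cy)=(1.0000,0.0000)
member 2 (1-2): L=4.0528, (cx,cy)=(0.3198,-0.9475)
member 3 (1-3): L=3.0299, (cx,cy)=(0.9994,-0.0350)
member 4 (2-3): L=4.1161, (cx,cy)=(0.4208,0.9072)
solve A·x = −loads:
  F[0-1] = +1536.5146 N (tension)
  F[0-2] = -1255.3368 N (compression)
  F[1-2] = -2247.1313 N (compression)
  F[1-3] = +1663.1096 N (tension)
  F[2-3] = -4691.0682 N (compression)
  Rx@0 = +611.5400 N
  Ry@0 = -1395.1354 N
  Ry@2 = +6384.6954 N

1536.515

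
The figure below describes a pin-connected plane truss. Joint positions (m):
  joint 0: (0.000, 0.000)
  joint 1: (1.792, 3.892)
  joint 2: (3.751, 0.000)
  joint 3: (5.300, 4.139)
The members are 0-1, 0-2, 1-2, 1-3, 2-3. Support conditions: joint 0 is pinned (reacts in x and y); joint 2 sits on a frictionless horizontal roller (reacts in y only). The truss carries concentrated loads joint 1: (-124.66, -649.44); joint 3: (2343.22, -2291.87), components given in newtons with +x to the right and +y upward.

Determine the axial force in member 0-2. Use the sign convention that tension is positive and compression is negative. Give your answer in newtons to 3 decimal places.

N=4 nodes, M=5 members, R=3 reactions → 2N=8, M+R=8
member 0 (0-1): L=4.2847, (cx,cy)=(0.4182,0.9083)
member 1 (0-2): L=3.7510, (cx,cy)=(1.0000,0.0000)
member 2 (1-2): L=4.3572, (cx,cy)=(0.4496,-0.8932)
member 3 (1-3): L=3.5167, (cx,cy)=(0.9975,0.0702)
member 4 (2-3): L=4.4194, (cx,cy)=(0.3505,0.9366)
solve A·x = −loads:
  F[0-1] = +3372.6524 N (tension)
  F[0-2] = +808.0183 N (tension)
  F[1-2] = -3897.6283 N (compression)
  F[1-3] = +3295.7101 N (tension)
  F[2-3] = -2694.2701 N (compression)
  Rx@0 = -2218.5600 N
  Ry@0 = -3063.5203 N
  Ry@2 = +6004.8303 N

808.018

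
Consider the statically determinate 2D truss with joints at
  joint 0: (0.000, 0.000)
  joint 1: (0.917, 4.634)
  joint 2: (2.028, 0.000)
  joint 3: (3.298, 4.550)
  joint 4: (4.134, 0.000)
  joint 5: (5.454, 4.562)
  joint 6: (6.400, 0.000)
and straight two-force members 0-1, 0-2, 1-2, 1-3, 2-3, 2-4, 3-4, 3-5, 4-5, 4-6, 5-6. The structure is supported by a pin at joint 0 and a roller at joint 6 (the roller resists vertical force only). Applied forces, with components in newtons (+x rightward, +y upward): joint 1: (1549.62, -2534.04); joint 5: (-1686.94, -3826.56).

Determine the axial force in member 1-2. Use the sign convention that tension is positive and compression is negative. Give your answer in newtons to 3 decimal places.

370.579

N=7 nodes, M=11 members, R=3 reactions → 2N=14, M+R=14
member 0 (0-1): L=4.7239, (cx,cy)=(0.1941,0.9810)
member 1 (0-2): L=2.0280, (cx,cy)=(1.0000,0.0000)
member 2 (1-2): L=4.7653, (cx,cy)=(0.2331,-0.9724)
member 3 (1-3): L=2.3825, (cx,cy)=(0.9994,-0.0353)
member 4 (2-3): L=4.7239, (cx,cy)=(0.2688,0.9632)
member 5 (2-4): L=2.1060, (cx,cy)=(1.0000,0.0000)
member 6 (3-4): L=4.6262, (cx,cy)=(0.1807,-0.9835)
member 7 (3-5): L=2.1560, (cx,cy)=(1.0000,0.0056)
member 8 (4-5): L=4.7491, (cx,cy)=(0.2779,0.9606)
member 9 (4-6): L=2.2660, (cx,cy)=(1.0000,0.0000)
member 10 (5-6): L=4.6591, (cx,cy)=(0.2030,-0.9792)
solve A·x = −loads:
  F[0-1] = -2871.6488 N (compression)
  F[0-2] = +420.1272 N (tension)
  F[1-2] = +370.5793 N (tension)
  F[1-3] = -2194.8297 N (compression)
  F[2-3] = -374.1416 N (compression)
  F[2-4] = +607.1110 N (tension)
  F[3-4] = +274.4574 N (tension)
  F[3-5] = -2343.6849 N (compression)
  F[4-5] = -281.0115 N (compression)
  F[4-6] = +734.8145 N (tension)
  F[5-6] = -3618.9624 N (compression)
  Rx@0 = +137.3200 N
  Ry@0 = +2817.0232 N
  Ry@6 = +3543.5768 N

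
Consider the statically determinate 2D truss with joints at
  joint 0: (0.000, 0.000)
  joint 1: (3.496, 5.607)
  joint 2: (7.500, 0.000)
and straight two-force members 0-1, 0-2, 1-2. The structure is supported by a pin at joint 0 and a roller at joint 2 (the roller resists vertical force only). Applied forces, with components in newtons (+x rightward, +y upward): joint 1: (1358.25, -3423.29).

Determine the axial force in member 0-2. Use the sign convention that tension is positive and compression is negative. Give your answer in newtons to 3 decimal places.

N=3 nodes, M=3 members, R=3 reactions → 2N=6, M+R=6
member 0 (0-1): L=6.6076, (cx,cy)=(0.5291,0.8486)
member 1 (0-2): L=7.5000, (cx,cy)=(1.0000,0.0000)
member 2 (1-2): L=6.8899, (cx,cy)=(0.5811,-0.8138)
solve A·x = −loads:
  F[0-1] = -957.0868 N (compression)
  F[0-2] = +1864.6324 N (tension)
  F[1-2] = -3208.5654 N (compression)
  Rx@0 = -1358.2500 N
  Ry@0 = +812.1527 N
  Ry@2 = +2611.1373 N

1864.632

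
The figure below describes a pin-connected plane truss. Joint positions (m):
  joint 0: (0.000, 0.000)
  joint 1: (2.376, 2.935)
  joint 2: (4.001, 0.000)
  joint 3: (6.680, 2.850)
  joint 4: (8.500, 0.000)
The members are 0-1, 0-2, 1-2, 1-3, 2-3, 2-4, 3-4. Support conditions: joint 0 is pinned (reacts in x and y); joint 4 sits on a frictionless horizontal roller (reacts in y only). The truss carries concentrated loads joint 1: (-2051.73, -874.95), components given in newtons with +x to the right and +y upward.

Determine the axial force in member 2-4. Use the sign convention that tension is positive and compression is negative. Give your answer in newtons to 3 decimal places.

N=5 nodes, M=7 members, R=3 reactions → 2N=10, M+R=10
member 0 (0-1): L=3.7762, (cx,cy)=(0.6292,0.7772)
member 1 (0-2): L=4.0010, (cx,cy)=(1.0000,0.0000)
member 2 (1-2): L=3.3548, (cx,cy)=(0.4844,-0.8749)
member 3 (1-3): L=4.3048, (cx,cy)=(0.9998,-0.0197)
member 4 (2-3): L=3.9115, (cx,cy)=(0.6849,0.7286)
member 5 (2-4): L=4.4990, (cx,cy)=(1.0000,0.0000)
member 6 (3-4): L=3.3816, (cx,cy)=(0.5382,-0.8428)
solve A·x = −loads:
  F[0-1] = -1722.5417 N (compression)
  F[0-2] = -967.8967 N (compression)
  F[1-2] = +514.0002 N (tension)
  F[1-3] = +719.0670 N (tension)
  F[2-3] = -617.1573 N (compression)
  F[2-4] = -296.2296 N (compression)
  F[3-4] = +550.3935 N (tension)
  Rx@0 = +2051.7300 N
  Ry@0 = +1338.8260 N
  Ry@4 = -463.8760 N

-296.230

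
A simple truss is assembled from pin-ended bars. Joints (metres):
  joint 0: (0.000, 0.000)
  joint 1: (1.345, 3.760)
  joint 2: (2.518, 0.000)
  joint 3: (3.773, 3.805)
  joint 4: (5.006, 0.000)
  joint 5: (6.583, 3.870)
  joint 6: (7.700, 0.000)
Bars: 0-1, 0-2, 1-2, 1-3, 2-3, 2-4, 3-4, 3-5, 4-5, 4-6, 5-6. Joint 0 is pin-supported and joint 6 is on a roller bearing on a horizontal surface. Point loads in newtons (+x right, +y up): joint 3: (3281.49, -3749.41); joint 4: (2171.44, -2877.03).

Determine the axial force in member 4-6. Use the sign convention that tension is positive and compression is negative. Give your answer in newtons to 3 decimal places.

1538.176

N=7 nodes, M=11 members, R=3 reactions → 2N=14, M+R=14
member 0 (0-1): L=3.9933, (cx,cy)=(0.3368,0.9416)
member 1 (0-2): L=2.5180, (cx,cy)=(1.0000,0.0000)
member 2 (1-2): L=3.9387, (cx,cy)=(0.2978,-0.9546)
member 3 (1-3): L=2.4284, (cx,cy)=(0.9998,0.0185)
member 4 (2-3): L=4.0066, (cx,cy)=(0.3132,0.9497)
member 5 (2-4): L=2.4880, (cx,cy)=(1.0000,0.0000)
member 6 (3-4): L=3.9998, (cx,cy)=(0.3083,-0.9513)
member 7 (3-5): L=2.8108, (cx,cy)=(0.9997,0.0231)
member 8 (4-5): L=4.1790, (cx,cy)=(0.3774,0.9261)
member 9 (4-6): L=2.6940, (cx,cy)=(1.0000,0.0000)
member 10 (5-6): L=4.0280, (cx,cy)=(0.2773,-0.9608)
solve A·x = −loads:
  F[0-1] = -1377.7159 N (compression)
  F[0-2] = +5916.9616 N (tension)
  F[1-2] = +1342.1093 N (tension)
  F[1-3] = -863.8767 N (compression)
  F[2-3] = -1349.1013 N (compression)
  F[2-4] = +6739.2389 N (tension)
  F[3-4] = -2668.7918 N (compression)
  F[3-5] = -3746.1023 N (compression)
  F[4-5] = +5848.2449 N (tension)
  F[4-6] = +1538.1758 N (tension)
  F[5-6] = -5546.7636 N (compression)
  Rx@0 = -5452.9300 N
  Ry@0 = +1297.2185 N
  Ry@6 = +5329.2215 N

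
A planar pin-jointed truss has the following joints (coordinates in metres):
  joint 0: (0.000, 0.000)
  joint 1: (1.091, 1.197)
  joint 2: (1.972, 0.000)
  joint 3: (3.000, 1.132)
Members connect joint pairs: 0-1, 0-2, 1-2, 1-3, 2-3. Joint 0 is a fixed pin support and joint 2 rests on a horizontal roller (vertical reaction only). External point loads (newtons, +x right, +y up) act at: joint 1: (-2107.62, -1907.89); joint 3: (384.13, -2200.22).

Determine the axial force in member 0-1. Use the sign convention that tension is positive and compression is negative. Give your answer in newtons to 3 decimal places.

N=4 nodes, M=5 members, R=3 reactions → 2N=8, M+R=8
member 0 (0-1): L=1.6196, (cx,cy)=(0.6736,0.7391)
member 1 (0-2): L=1.9720, (cx,cy)=(1.0000,0.0000)
member 2 (1-2): L=1.4863, (cx,cy)=(0.5928,-0.8054)
member 3 (1-3): L=1.9101, (cx,cy)=(0.9994,-0.0340)
member 4 (2-3): L=1.5291, (cx,cy)=(0.6723,0.7403)
solve A·x = −loads:
  F[0-1] = -1034.0033 N (compression)
  F[0-2] = -1026.9596 N (compression)
  F[1-2] = -1517.7553 N (compression)
  F[1-3] = +2312.0977 N (tension)
  F[2-3] = -2865.8038 N (compression)
  Rx@0 = +1723.4900 N
  Ry@0 = +764.2043 N
  Ry@2 = +3343.9057 N

-1034.003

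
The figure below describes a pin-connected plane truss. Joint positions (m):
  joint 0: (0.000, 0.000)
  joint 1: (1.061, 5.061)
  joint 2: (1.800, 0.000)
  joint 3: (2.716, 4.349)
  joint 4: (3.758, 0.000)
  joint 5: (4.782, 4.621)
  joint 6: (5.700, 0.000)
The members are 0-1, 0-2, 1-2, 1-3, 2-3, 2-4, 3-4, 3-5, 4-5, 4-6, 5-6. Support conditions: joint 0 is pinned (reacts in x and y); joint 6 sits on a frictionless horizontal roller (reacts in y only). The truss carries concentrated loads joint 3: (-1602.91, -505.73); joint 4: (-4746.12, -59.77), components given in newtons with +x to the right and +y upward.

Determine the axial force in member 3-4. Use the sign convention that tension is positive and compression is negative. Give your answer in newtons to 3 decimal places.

1085.991

N=7 nodes, M=11 members, R=3 reactions → 2N=14, M+R=14
member 0 (0-1): L=5.1710, (cx,cy)=(0.2052,0.9787)
member 1 (0-2): L=1.8000, (cx,cy)=(1.0000,0.0000)
member 2 (1-2): L=5.1147, (cx,cy)=(0.1445,-0.9895)
member 3 (1-3): L=1.8017, (cx,cy)=(0.9186,-0.3952)
member 4 (2-3): L=4.4444, (cx,cy)=(0.2061,0.9785)
member 5 (2-4): L=1.9580, (cx,cy)=(1.0000,0.0000)
member 6 (3-4): L=4.4721, (cx,cy)=(0.2330,-0.9725)
member 7 (3-5): L=2.0838, (cx,cy)=(0.9914,0.1305)
member 8 (4-5): L=4.7331, (cx,cy)=(0.2163,0.9763)
member 9 (4-6): L=1.9420, (cx,cy)=(1.0000,0.0000)
member 10 (5-6): L=4.7113, (cx,cy)=(0.1949,-0.9808)
solve A·x = −loads:
  F[0-1] = -1540.8944 N (compression)
  F[0-2] = -6032.8662 N (compression)
  F[1-2] = +1772.9363 N (tension)
  F[1-3] = -623.0456 N (compression)
  F[2-3] = -1792.8232 N (compression)
  F[2-4] = -5407.1981 N (compression)
  F[3-4] = +1085.9911 N (tension)
  F[3-5] = +411.5624 N (tension)
  F[4-5] = -1020.5003 N (compression)
  F[4-6] = -187.2573 N (compression)
  F[5-6] = +961.0302 N (tension)
  Rx@0 = +6349.0300 N
  Ry@0 = +1508.1100 N
  Ry@6 = -942.6100 N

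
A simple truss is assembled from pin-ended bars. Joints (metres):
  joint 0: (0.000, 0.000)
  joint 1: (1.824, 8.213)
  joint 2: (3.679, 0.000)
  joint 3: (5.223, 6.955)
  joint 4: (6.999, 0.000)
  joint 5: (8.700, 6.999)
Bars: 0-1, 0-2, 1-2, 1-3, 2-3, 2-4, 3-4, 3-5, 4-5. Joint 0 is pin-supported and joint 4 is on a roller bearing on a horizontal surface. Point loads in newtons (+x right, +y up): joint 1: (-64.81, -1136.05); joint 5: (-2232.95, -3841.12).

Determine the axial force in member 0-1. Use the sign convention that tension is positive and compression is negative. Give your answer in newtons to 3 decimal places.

N=6 nodes, M=9 members, R=3 reactions → 2N=12, M+R=12
member 0 (0-1): L=8.4131, (cx,cy)=(0.2168,0.9762)
member 1 (0-2): L=3.6790, (cx,cy)=(1.0000,0.0000)
member 2 (1-2): L=8.4199, (cx,cy)=(0.2203,-0.9754)
member 3 (1-3): L=3.6243, (cx,cy)=(0.9378,-0.3471)
member 4 (2-3): L=7.1243, (cx,cy)=(0.2167,0.9762)
member 5 (2-4): L=3.3200, (cx,cy)=(1.0000,0.0000)
member 6 (3-4): L=7.1782, (cx,cy)=(0.2474,-0.9689)
member 7 (3-5): L=3.4773, (cx,cy)=(0.9999,0.0127)
member 8 (4-5): L=7.2027, (cx,cy)=(0.2362,0.9717)
solve A·x = −loads:
  F[0-1] = -2269.4401 N (compression)
  F[0-2] = -1805.7349 N (compression)
  F[1-2] = +1384.4293 N (tension)
  F[1-3] = -780.7624 N (compression)
  F[2-3] = -1383.2894 N (compression)
  F[2-4] = -1200.9389 N (compression)
  F[3-4] = +1097.0245 N (tension)
  F[3-5] = -1303.5376 N (compression)
  F[4-5] = -3935.9576 N (compression)
  Rx@0 = +2297.7600 N
  Ry@0 = +2215.4615 N
  Ry@4 = +2761.7085 N

-2269.440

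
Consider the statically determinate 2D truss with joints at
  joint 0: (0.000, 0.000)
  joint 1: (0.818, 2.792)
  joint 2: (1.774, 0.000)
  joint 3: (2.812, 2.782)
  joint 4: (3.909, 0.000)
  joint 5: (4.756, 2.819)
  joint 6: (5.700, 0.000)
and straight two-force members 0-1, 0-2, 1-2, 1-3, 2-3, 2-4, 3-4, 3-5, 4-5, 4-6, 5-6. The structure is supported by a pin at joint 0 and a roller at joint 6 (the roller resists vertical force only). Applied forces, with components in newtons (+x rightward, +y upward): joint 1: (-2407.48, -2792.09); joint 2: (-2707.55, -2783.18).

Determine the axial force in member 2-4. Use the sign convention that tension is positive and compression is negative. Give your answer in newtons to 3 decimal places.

90.990

N=7 nodes, M=11 members, R=3 reactions → 2N=14, M+R=14
member 0 (0-1): L=2.9094, (cx,cy)=(0.2812,0.9597)
member 1 (0-2): L=1.7740, (cx,cy)=(1.0000,0.0000)
member 2 (1-2): L=2.9511, (cx,cy)=(0.3239,-0.9461)
member 3 (1-3): L=1.9940, (cx,cy)=(1.0000,-0.0050)
member 4 (2-3): L=2.9693, (cx,cy)=(0.3496,0.9369)
member 5 (2-4): L=2.1350, (cx,cy)=(1.0000,0.0000)
member 6 (3-4): L=2.9905, (cx,cy)=(0.3668,-0.9303)
member 7 (3-5): L=1.9444, (cx,cy)=(0.9998,0.0190)
member 8 (4-5): L=2.9435, (cx,cy)=(0.2878,0.9577)
member 9 (4-6): L=1.7910, (cx,cy)=(1.0000,0.0000)
member 10 (5-6): L=2.9729, (cx,cy)=(0.3175,-0.9482)
solve A·x = −loads:
  F[0-1] = -5718.2926 N (compression)
  F[0-2] = -3507.2675 N (compression)
  F[1-2] = +2849.8210 N (tension)
  F[1-3] = -123.4640 N (compression)
  F[2-3] = +92.8918 N (tension)
  F[2-4] = +90.9900 N (tension)
  F[3-4] = -95.3644 N (compression)
  F[3-5] = -56.0174 N (compression)
  F[4-5] = +92.6343 N (tension)
  F[4-6] = +29.3515 N (tension)
  F[5-6] = -92.4342 N (compression)
  Rx@0 = +5115.0300 N
  Ry@0 = +5487.6197 N
  Ry@6 = +87.6503 N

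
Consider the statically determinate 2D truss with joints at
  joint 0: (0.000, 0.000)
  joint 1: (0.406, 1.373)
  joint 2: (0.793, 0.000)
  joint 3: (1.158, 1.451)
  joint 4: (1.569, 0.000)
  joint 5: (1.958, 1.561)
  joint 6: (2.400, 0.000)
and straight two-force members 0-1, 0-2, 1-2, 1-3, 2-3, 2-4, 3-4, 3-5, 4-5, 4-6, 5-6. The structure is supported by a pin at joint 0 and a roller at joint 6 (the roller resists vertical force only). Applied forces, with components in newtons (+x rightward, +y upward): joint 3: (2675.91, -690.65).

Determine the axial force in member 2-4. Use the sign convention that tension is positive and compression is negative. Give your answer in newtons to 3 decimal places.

1670.023

N=7 nodes, M=11 members, R=3 reactions → 2N=14, M+R=14
member 0 (0-1): L=1.4318, (cx,cy)=(0.2836,0.9590)
member 1 (0-2): L=0.7930, (cx,cy)=(1.0000,0.0000)
member 2 (1-2): L=1.4265, (cx,cy)=(0.2713,-0.9625)
member 3 (1-3): L=0.7560, (cx,cy)=(0.9947,0.1032)
member 4 (2-3): L=1.4962, (cx,cy)=(0.2440,0.9698)
member 5 (2-4): L=0.7760, (cx,cy)=(1.0000,0.0000)
member 6 (3-4): L=1.5081, (cx,cy)=(0.2725,-0.9621)
member 7 (3-5): L=0.8075, (cx,cy)=(0.9907,0.1362)
member 8 (4-5): L=1.6087, (cx,cy)=(0.2418,0.9703)
member 9 (4-6): L=0.8310, (cx,cy)=(1.0000,0.0000)
member 10 (5-6): L=1.6224, (cx,cy)=(0.2724,-0.9622)
solve A·x = −loads:
  F[0-1] = +1314.3493 N (tension)
  F[0-2] = +2303.2064 N (tension)
  F[1-2] = -1233.2895 N (compression)
  F[1-3] = +711.0818 N (tension)
  F[2-3] = +1224.0174 N (tension)
  F[2-4] = +1670.0228 N (tension)
  F[3-4] = -2181.5063 N (compression)
  F[3-5] = -1085.6140 N (compression)
  F[4-5] = +2163.1202 N (tension)
  F[4-6] = +552.4431 N (tension)
  F[5-6] = -2027.7540 N (compression)
  Rx@0 = -2675.9100 N
  Ry@0 = -1260.3992 N
  Ry@6 = +1951.0492 N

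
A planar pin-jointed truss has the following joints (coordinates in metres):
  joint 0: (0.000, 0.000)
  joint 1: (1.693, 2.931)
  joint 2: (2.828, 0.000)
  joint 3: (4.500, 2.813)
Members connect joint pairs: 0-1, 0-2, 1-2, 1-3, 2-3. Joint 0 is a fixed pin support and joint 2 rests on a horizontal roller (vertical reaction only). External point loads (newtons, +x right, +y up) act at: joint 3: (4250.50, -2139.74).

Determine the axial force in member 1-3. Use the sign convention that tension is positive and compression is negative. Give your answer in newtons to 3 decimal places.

5392.464

N=4 nodes, M=5 members, R=3 reactions → 2N=8, M+R=8
member 0 (0-1): L=3.3848, (cx,cy)=(0.5002,0.8659)
member 1 (0-2): L=2.8280, (cx,cy)=(1.0000,0.0000)
member 2 (1-2): L=3.1431, (cx,cy)=(0.3611,-0.9325)
member 3 (1-3): L=2.8095, (cx,cy)=(0.9991,-0.0420)
member 4 (2-3): L=3.2724, (cx,cy)=(0.5109,0.8596)
solve A·x = −loads:
  F[0-1] = +6343.5470 N (tension)
  F[0-2] = +1077.6213 N (tension)
  F[1-2] = -6133.3829 N (compression)
  F[1-3] = +5392.4638 N (tension)
  F[2-3] = -2225.7073 N (compression)
  Rx@0 = -4250.5000 N
  Ry@0 = -5493.0346 N
  Ry@2 = +7632.7746 N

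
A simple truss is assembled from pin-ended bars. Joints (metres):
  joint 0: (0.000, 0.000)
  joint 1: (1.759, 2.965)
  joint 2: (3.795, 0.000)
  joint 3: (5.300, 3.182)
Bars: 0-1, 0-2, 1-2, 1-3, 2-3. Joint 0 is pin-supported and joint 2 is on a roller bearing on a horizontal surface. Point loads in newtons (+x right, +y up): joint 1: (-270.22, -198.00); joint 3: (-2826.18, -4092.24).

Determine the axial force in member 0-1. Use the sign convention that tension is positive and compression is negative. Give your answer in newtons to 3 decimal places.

-1237.313

N=4 nodes, M=5 members, R=3 reactions → 2N=8, M+R=8
member 0 (0-1): L=3.4475, (cx,cy)=(0.5102,0.8600)
member 1 (0-2): L=3.7950, (cx,cy)=(1.0000,0.0000)
member 2 (1-2): L=3.5967, (cx,cy)=(0.5661,-0.8244)
member 3 (1-3): L=3.5476, (cx,cy)=(0.9981,0.0612)
member 4 (2-3): L=3.5200, (cx,cy)=(0.4276,0.9040)
solve A·x = −loads:
  F[0-1] = -1237.3129 N (compression)
  F[0-2] = -2465.0936 N (compression)
  F[1-2] = +982.4975 N (tension)
  F[1-3] = -918.9680 N (compression)
  F[2-3] = -4464.7010 N (compression)
  Rx@0 = +3096.4000 N
  Ry@0 = +1064.1407 N
  Ry@2 = +3226.0993 N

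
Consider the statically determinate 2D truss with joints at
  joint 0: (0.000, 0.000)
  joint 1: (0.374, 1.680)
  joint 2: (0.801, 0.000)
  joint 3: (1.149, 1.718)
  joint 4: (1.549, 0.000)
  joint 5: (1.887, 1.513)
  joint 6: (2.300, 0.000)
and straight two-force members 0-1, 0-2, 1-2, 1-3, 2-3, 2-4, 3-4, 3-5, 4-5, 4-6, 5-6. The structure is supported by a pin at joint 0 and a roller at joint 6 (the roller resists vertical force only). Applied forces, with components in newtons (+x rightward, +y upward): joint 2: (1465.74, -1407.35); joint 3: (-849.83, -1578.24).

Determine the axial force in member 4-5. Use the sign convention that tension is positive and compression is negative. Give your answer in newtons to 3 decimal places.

N=7 nodes, M=11 members, R=3 reactions → 2N=14, M+R=14
member 0 (0-1): L=1.7211, (cx,cy)=(0.2173,0.9761)
member 1 (0-2): L=0.8010, (cx,cy)=(1.0000,0.0000)
member 2 (1-2): L=1.7334, (cx,cy)=(0.2463,-0.9692)
member 3 (1-3): L=0.7759, (cx,cy)=(0.9988,0.0490)
member 4 (2-3): L=1.7529, (cx,cy)=(0.1985,0.9801)
member 5 (2-4): L=0.7480, (cx,cy)=(1.0000,0.0000)
member 6 (3-4): L=1.7640, (cx,cy)=(0.2268,-0.9739)
member 7 (3-5): L=0.7659, (cx,cy)=(0.9635,-0.2676)
member 8 (4-5): L=1.5503, (cx,cy)=(0.2180,0.9759)
member 9 (4-6): L=0.7510, (cx,cy)=(1.0000,0.0000)
member 10 (5-6): L=1.5684, (cx,cy)=(0.2633,-0.9647)
solve A·x = −loads:
  F[0-1] = -2399.1450 N (compression)
  F[0-2] = +1137.2431 N (tension)
  F[1-2] = +2360.4831 N (tension)
  F[1-3] = -1104.1264 N (compression)
  F[2-3] = -898.2746 N (compression)
  F[2-4] = +431.3052 N (tension)
  F[3-4] = -575.1797 N (compression)
  F[3-5] = -312.2675 N (compression)
  F[4-5] = +574.0047 N (tension)
  F[4-6] = +175.7291 N (tension)
  F[5-6] = -667.3260 N (compression)
  Rx@0 = -615.9100 N
  Ry@0 = +2341.8173 N
  Ry@6 = +643.7727 N

574.005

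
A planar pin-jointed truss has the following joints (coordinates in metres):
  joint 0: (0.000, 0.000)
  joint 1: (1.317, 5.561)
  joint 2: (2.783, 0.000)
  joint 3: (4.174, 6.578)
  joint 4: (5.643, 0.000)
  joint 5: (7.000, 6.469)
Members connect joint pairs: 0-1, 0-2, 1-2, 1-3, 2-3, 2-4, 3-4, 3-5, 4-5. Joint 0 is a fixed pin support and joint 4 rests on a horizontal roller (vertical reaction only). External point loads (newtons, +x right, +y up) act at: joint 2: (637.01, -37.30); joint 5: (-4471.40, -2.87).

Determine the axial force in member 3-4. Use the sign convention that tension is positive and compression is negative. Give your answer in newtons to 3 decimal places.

N=6 nodes, M=9 members, R=3 reactions → 2N=12, M+R=12
member 0 (0-1): L=5.7148, (cx,cy)=(0.2305,0.9731)
member 1 (0-2): L=2.7830, (cx,cy)=(1.0000,0.0000)
member 2 (1-2): L=5.7510, (cx,cy)=(0.2549,-0.9670)
member 3 (1-3): L=3.0326, (cx,cy)=(0.9421,0.3354)
member 4 (2-3): L=6.7235, (cx,cy)=(0.2069,0.9784)
member 5 (2-4): L=2.8600, (cx,cy)=(1.0000,0.0000)
member 6 (3-4): L=6.7400, (cx,cy)=(0.2180,-0.9760)
member 7 (3-5): L=2.8281, (cx,cy)=(0.9993,-0.0385)
member 8 (4-5): L=6.6098, (cx,cy)=(0.2053,0.9787)
solve A·x = −loads:
  F[0-1] = -5286.4125 N (compression)
  F[0-2] = -2616.1188 N (compression)
  F[1-2] = +4453.4684 N (tension)
  F[1-3] = -2498.1813 N (compression)
  F[2-3] = -4363.4482 N (compression)
  F[2-4] = -1215.1408 N (compression)
  F[3-4] = +5407.8843 N (tension)
  F[3-5] = -4438.2131 N (compression)
  F[4-5] = -177.7120 N (compression)
  Rx@0 = +3834.3900 N
  Ry@0 = +5144.1202 N
  Ry@4 = -5103.9502 N

5407.884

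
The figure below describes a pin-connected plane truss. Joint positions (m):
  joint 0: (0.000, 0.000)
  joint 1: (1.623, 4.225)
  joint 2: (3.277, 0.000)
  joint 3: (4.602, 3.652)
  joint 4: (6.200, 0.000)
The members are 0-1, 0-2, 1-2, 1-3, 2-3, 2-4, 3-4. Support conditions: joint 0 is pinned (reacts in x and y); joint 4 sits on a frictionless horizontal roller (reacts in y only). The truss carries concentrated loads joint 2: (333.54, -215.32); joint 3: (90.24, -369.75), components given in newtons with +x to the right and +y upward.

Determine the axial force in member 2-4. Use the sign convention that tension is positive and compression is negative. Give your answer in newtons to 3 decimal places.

193.148

N=5 nodes, M=7 members, R=3 reactions → 2N=10, M+R=10
member 0 (0-1): L=4.5260, (cx,cy)=(0.3586,0.9335)
member 1 (0-2): L=3.2770, (cx,cy)=(1.0000,0.0000)
member 2 (1-2): L=4.5372, (cx,cy)=(0.3645,-0.9312)
member 3 (1-3): L=3.0336, (cx,cy)=(0.9820,-0.1889)
member 4 (2-3): L=3.8849, (cx,cy)=(0.3411,0.9400)
member 5 (2-4): L=2.9230, (cx,cy)=(1.0000,0.0000)
member 6 (3-4): L=3.9863, (cx,cy)=(0.4009,-0.9161)
solve A·x = −loads:
  F[0-1] = -153.8937 N (compression)
  F[0-2] = +478.9654 N (tension)
  F[1-2] = +179.1650 N (tension)
  F[1-3] = -122.7071 N (compression)
  F[2-3] = +51.5763 N (tension)
  F[2-4] = +193.1476 N (tension)
  F[3-4] = -481.8193 N (compression)
  Rx@0 = -423.7800 N
  Ry@0 = +143.6588 N
  Ry@4 = +441.4112 N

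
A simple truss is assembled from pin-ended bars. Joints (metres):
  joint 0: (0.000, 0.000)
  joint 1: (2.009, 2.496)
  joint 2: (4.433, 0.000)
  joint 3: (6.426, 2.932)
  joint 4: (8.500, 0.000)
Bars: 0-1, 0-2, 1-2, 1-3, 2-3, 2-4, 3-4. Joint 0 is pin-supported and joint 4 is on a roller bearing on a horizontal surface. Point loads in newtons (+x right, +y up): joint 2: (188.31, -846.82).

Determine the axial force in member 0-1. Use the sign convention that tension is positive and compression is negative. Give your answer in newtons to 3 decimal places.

-520.121

N=5 nodes, M=7 members, R=3 reactions → 2N=10, M+R=10
member 0 (0-1): L=3.2041, (cx,cy)=(0.6270,0.7790)
member 1 (0-2): L=4.4330, (cx,cy)=(1.0000,0.0000)
member 2 (1-2): L=3.4793, (cx,cy)=(0.6967,-0.7174)
member 3 (1-3): L=4.4385, (cx,cy)=(0.9952,0.0982)
member 4 (2-3): L=3.5452, (cx,cy)=(0.5622,0.8270)
member 5 (2-4): L=4.0670, (cx,cy)=(1.0000,0.0000)
member 6 (3-4): L=3.5914, (cx,cy)=(0.5775,-0.8164)
solve A·x = −loads:
  F[0-1] = -520.1211 N (compression)
  F[0-2] = +514.4332 N (tension)
  F[1-2] = +474.4493 N (tension)
  F[1-3] = -659.8559 N (compression)
  F[2-3] = +612.3876 N (tension)
  F[2-4] = +312.4026 N (tension)
  F[3-4] = -540.9646 N (compression)
  Rx@0 = -188.3100 N
  Ry@0 = +405.1785 N
  Ry@4 = +441.6415 N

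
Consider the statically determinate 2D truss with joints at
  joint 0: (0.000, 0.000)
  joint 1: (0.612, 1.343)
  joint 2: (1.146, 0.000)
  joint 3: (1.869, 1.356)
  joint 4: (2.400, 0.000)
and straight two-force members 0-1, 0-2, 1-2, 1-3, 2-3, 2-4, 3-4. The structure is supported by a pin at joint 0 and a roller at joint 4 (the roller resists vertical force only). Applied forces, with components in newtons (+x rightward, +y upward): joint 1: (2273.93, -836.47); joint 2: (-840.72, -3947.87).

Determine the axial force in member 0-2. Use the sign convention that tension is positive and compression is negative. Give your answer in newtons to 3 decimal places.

2077.327

N=5 nodes, M=7 members, R=3 reactions → 2N=10, M+R=10
member 0 (0-1): L=1.4759, (cx,cy)=(0.4147,0.9100)
member 1 (0-2): L=1.1460, (cx,cy)=(1.0000,0.0000)
member 2 (1-2): L=1.4453, (cx,cy)=(0.3695,-0.9292)
member 3 (1-3): L=1.2571, (cx,cy)=(0.9999,0.0103)
member 4 (2-3): L=1.5367, (cx,cy)=(0.4705,0.8824)
member 5 (2-4): L=1.2540, (cx,cy)=(1.0000,0.0000)
member 6 (3-4): L=1.4563, (cx,cy)=(0.3646,-0.9312)
solve A·x = −loads:
  F[0-1] = -1553.3220 N (compression)
  F[0-2] = +2077.3270 N (tension)
  F[1-2] = +586.0615 N (tension)
  F[1-3] = -3134.7533 N (compression)
  F[2-3] = +3856.8136 N (tension)
  F[2-4] = +1320.0053 N (tension)
  F[3-4] = -3620.0993 N (compression)
  Rx@0 = -1433.2100 N
  Ry@0 = +1413.4789 N
  Ry@4 = +3370.8611 N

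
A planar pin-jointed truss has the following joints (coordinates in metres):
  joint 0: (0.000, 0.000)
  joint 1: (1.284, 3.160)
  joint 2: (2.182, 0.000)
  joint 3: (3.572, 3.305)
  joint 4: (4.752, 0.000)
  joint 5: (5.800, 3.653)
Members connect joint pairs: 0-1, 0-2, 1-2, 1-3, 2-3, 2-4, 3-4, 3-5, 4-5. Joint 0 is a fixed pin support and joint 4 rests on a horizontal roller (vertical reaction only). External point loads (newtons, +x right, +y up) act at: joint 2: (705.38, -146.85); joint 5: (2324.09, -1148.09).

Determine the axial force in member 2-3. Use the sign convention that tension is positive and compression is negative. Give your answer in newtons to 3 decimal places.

N=6 nodes, M=9 members, R=3 reactions → 2N=12, M+R=12
member 0 (0-1): L=3.4109, (cx,cy)=(0.3764,0.9264)
member 1 (0-2): L=2.1820, (cx,cy)=(1.0000,0.0000)
member 2 (1-2): L=3.2851, (cx,cy)=(0.2734,-0.9619)
member 3 (1-3): L=2.2926, (cx,cy)=(0.9980,0.0632)
member 4 (2-3): L=3.5854, (cx,cy)=(0.3877,0.9218)
member 5 (2-4): L=2.5700, (cx,cy)=(1.0000,0.0000)
member 6 (3-4): L=3.5093, (cx,cy)=(0.3362,-0.9418)
member 7 (3-5): L=2.2550, (cx,cy)=(0.9880,0.1543)
member 8 (4-5): L=3.8004, (cx,cy)=(0.2758,0.9612)
solve A·x = −loads:
  F[0-1] = +2116.0262 N (tension)
  F[0-2] = +2232.9132 N (tension)
  F[1-2] = -1950.3881 N (compression)
  F[1-3] = +1332.3706 N (tension)
  F[2-3] = +2194.5872 N (tension)
  F[2-4] = +143.5831 N (tension)
  F[3-4] = -1776.7803 N (compression)
  F[3-5] = +2811.6244 N (tension)
  F[4-5] = -1645.8028 N (compression)
  Rx@0 = -3029.4700 N
  Ry@0 = -1960.3734 N
  Ry@4 = +3255.3134 N

2194.587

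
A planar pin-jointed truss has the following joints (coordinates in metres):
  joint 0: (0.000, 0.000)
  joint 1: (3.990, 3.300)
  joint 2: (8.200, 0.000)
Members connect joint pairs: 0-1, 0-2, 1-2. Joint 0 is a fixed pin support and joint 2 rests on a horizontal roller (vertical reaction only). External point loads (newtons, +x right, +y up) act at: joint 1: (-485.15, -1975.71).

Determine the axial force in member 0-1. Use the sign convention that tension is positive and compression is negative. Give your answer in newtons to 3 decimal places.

-1897.919

N=3 nodes, M=3 members, R=3 reactions → 2N=6, M+R=6
member 0 (0-1): L=5.1778, (cx,cy)=(0.7706,0.6373)
member 1 (0-2): L=8.2000, (cx,cy)=(1.0000,0.0000)
member 2 (1-2): L=5.3492, (cx,cy)=(0.7870,-0.6169)
solve A·x = −loads:
  F[0-1] = -1897.9190 N (compression)
  F[0-2] = +977.3684 N (tension)
  F[1-2] = -1241.8418 N (compression)
  Rx@0 = +485.1500 N
  Ry@0 = +1209.6017 N
  Ry@2 = +766.1083 N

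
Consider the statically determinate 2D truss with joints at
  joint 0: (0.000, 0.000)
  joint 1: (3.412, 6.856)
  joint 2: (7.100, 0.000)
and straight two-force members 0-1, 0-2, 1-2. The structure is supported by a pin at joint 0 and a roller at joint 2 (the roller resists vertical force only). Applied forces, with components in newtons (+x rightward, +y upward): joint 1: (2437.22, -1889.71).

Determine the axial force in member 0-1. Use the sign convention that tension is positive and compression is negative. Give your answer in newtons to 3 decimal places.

1532.376

N=3 nodes, M=3 members, R=3 reactions → 2N=6, M+R=6
member 0 (0-1): L=7.6581, (cx,cy)=(0.4455,0.8953)
member 1 (0-2): L=7.1000, (cx,cy)=(1.0000,0.0000)
member 2 (1-2): L=7.7850, (cx,cy)=(0.4737,-0.8807)
solve A·x = −loads:
  F[0-1] = +1532.3765 N (tension)
  F[0-2] = +1754.4829 N (tension)
  F[1-2] = -3703.5338 N (compression)
  Rx@0 = -2437.2200 N
  Ry@0 = -1371.8774 N
  Ry@2 = +3261.5874 N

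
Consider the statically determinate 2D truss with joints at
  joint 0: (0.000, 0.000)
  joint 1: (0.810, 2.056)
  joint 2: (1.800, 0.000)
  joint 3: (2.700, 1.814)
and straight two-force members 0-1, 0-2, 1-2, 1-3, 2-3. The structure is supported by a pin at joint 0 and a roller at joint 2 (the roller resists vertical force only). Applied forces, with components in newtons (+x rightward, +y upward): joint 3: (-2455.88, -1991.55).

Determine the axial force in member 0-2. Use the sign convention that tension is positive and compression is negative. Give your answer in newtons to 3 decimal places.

N=4 nodes, M=5 members, R=3 reactions → 2N=8, M+R=8
member 0 (0-1): L=2.2098, (cx,cy)=(0.3665,0.9304)
member 1 (0-2): L=1.8000, (cx,cy)=(1.0000,0.0000)
member 2 (1-2): L=2.2819, (cx,cy)=(0.4338,-0.9010)
member 3 (1-3): L=1.9054, (cx,cy)=(0.9919,-0.1270)
member 4 (2-3): L=2.0250, (cx,cy)=(0.4444,0.8958)
solve A·x = −loads:
  F[0-1] = -1589.8622 N (compression)
  F[0-2] = -1873.1188 N (compression)
  F[1-2] = +1837.8909 N (tension)
  F[1-3] = -1391.3828 N (compression)
  F[2-3] = -2420.4617 N (compression)
  Rx@0 = +2455.8800 N
  Ry@0 = +1479.2063 N
  Ry@2 = +512.3437 N

-1873.119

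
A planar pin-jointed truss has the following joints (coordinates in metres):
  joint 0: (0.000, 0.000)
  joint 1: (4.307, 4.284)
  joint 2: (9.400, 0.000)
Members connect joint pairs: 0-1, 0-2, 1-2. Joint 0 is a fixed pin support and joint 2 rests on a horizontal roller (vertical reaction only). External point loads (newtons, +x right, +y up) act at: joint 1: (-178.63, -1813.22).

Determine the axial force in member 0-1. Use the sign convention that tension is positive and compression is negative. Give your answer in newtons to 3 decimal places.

-1508.524

N=3 nodes, M=3 members, R=3 reactions → 2N=6, M+R=6
member 0 (0-1): L=6.0748, (cx,cy)=(0.7090,0.7052)
member 1 (0-2): L=9.4000, (cx,cy)=(1.0000,0.0000)
member 2 (1-2): L=6.6552, (cx,cy)=(0.7653,-0.6437)
solve A·x = −loads:
  F[0-1] = -1508.5236 N (compression)
  F[0-2] = +890.9092 N (tension)
  F[1-2] = -1164.1770 N (compression)
  Rx@0 = +178.6300 N
  Ry@0 = +1063.8277 N
  Ry@2 = +749.3923 N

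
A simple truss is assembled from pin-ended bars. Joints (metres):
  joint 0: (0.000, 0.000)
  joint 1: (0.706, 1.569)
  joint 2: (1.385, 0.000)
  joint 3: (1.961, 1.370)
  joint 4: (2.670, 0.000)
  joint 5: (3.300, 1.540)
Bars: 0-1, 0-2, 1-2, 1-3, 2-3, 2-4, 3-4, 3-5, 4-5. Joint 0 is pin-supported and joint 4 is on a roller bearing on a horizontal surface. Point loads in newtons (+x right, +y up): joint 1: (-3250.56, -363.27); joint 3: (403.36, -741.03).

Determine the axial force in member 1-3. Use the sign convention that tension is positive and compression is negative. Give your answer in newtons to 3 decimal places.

1624.913

N=6 nodes, M=9 members, R=3 reactions → 2N=12, M+R=12
member 0 (0-1): L=1.7205, (cx,cy)=(0.4103,0.9119)
member 1 (0-2): L=1.3850, (cx,cy)=(1.0000,0.0000)
member 2 (1-2): L=1.7096, (cx,cy)=(0.3972,-0.9177)
member 3 (1-3): L=1.2707, (cx,cy)=(0.9877,-0.1566)
member 4 (2-3): L=1.4862, (cx,cy)=(0.3876,0.9218)
member 5 (2-4): L=1.2850, (cx,cy)=(1.0000,0.0000)
member 6 (3-4): L=1.5426, (cx,cy)=(0.4596,-0.8881)
member 7 (3-5): L=1.3497, (cx,cy)=(0.9920,0.1259)
member 8 (4-5): L=1.6639, (cx,cy)=(0.3786,0.9255)
solve A·x = −loads:
  F[0-1] = -2376.4731 N (compression)
  F[0-2] = -1872.0368 N (compression)
  F[1-2] = +1688.3035 N (tension)
  F[1-3] = +1624.9135 N (tension)
  F[2-3] = -1680.8123 N (compression)
  F[2-4] = -550.0612 N (compression)
  F[3-4] = +1196.7820 N (tension)
  F[3-5] = +0.0000 N (tension)
  F[4-5] = -0.0000 N (compression)
  Rx@0 = +2847.2000 N
  Ry@0 = +2167.1828 N
  Ry@4 = -1062.8828 N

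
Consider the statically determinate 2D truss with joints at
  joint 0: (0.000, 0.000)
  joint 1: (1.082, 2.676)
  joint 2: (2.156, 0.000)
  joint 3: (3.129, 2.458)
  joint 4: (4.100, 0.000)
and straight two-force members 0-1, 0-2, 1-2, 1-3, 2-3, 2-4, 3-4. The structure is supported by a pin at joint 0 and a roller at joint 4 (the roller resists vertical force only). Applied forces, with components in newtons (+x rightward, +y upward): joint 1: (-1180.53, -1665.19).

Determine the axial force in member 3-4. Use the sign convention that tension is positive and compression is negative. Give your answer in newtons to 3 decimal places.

355.960

N=5 nodes, M=7 members, R=3 reactions → 2N=10, M+R=10
member 0 (0-1): L=2.8865, (cx,cy)=(0.3749,0.9271)
member 1 (0-2): L=2.1560, (cx,cy)=(1.0000,0.0000)
member 2 (1-2): L=2.8835, (cx,cy)=(0.3725,-0.9280)
member 3 (1-3): L=2.0586, (cx,cy)=(0.9944,-0.1059)
member 4 (2-3): L=2.6436, (cx,cy)=(0.3681,0.9298)
member 5 (2-4): L=1.9440, (cx,cy)=(1.0000,0.0000)
member 6 (3-4): L=2.6428, (cx,cy)=(0.3674,-0.9301)
solve A·x = −loads:
  F[0-1] = -2153.2602 N (compression)
  F[0-2] = -373.3750 N (compression)
  F[1-2] = +327.9014 N (tension)
  F[1-3] = +252.6633 N (tension)
  F[2-3] = -327.2822 N (compression)
  F[2-4] = -130.7824 N (compression)
  F[3-4] = +355.9599 N (tension)
  Rx@0 = +1180.5300 N
  Ry@0 = +1996.2541 N
  Ry@4 = -331.0641 N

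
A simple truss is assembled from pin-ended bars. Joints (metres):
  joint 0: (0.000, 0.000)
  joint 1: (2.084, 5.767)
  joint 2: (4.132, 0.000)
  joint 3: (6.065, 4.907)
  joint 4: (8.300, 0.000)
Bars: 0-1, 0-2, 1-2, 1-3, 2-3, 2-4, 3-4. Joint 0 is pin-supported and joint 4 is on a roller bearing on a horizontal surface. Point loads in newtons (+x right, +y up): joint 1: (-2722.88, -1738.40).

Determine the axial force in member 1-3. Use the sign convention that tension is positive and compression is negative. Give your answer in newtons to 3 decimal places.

1165.565

N=5 nodes, M=7 members, R=3 reactions → 2N=10, M+R=10
member 0 (0-1): L=6.1320, (cx,cy)=(0.3399,0.9405)
member 1 (0-2): L=4.1320, (cx,cy)=(1.0000,0.0000)
member 2 (1-2): L=6.1199, (cx,cy)=(0.3346,-0.9423)
member 3 (1-3): L=4.0728, (cx,cy)=(0.9775,-0.2112)
member 4 (2-3): L=5.2740, (cx,cy)=(0.3665,0.9304)
member 5 (2-4): L=4.1680, (cx,cy)=(1.0000,0.0000)
member 6 (3-4): L=5.3920, (cx,cy)=(0.4145,-0.9100)
solve A·x = −loads:
  F[0-1] = -3395.9617 N (compression)
  F[0-2] = -1568.7392 N (compression)
  F[1-2] = +1283.3006 N (tension)
  F[1-3] = +1165.5650 N (tension)
  F[2-3] = -1299.7563 N (compression)
  F[2-4] = -662.9048 N (compression)
  F[3-4] = +1599.2821 N (tension)
  Rx@0 = +2722.8800 N
  Ry@0 = +3193.8245 N
  Ry@4 = -1455.4245 N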